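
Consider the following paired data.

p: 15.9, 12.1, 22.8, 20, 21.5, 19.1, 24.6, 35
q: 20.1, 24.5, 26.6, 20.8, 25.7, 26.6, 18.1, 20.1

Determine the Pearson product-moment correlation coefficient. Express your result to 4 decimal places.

n = 8, Σp = 171, Σq = 182.5, Σp² = 3976.28, Σq² = 4244.13, Σpq = 3847.89
nΣpq − ΣpΣq = 30783.12 − 31207.5 = -424.38
nΣp² − (Σp)² = 31810.24 − 29241 = 2569.24; nΣq² − (Σq)² = 33953.04 − 33306.25 = 646.79
r = -424.38 / √(2569.24 × 646.79) = -424.38 / 1289.0922 ≈ -0.3292

-0.3292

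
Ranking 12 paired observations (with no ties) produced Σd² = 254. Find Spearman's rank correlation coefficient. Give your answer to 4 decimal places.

0.1119

ρ = 1 − 6Σd² / [n(n²−1)] = 1 − 6×254 / (12×143)
  = 1 − 1524/1716 = 1 − 0.88811 ≈ 0.1119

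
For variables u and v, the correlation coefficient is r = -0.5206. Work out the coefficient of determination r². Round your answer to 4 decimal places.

0.2710

r² = (-0.5206)² = 0.2710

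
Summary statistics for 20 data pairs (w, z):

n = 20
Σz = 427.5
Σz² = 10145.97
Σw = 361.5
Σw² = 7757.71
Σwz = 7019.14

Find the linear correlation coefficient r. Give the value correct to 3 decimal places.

-0.637

r = (nΣwz − ΣwΣz) / √[(nΣw² − (Σw)²)(nΣz² − (Σz)²)]
Numerator: 20×7019.14 − 361.5×427.5 = -14158.45
Denominator: √[(155154.2 − 130682.25)(202919.4 − 182756.25)] = √[24471.95 × 20163.15] = 22213.3203
r = -14158.45 / 22213.3203 ≈ -0.637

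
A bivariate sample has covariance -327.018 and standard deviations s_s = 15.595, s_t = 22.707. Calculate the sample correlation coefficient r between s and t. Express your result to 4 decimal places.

r = Cov(s,t) / (s_s · s_t) = -327.018 / (15.595 × 22.707)
  = -327.018 / 354.1157 ≈ -0.9235

-0.9235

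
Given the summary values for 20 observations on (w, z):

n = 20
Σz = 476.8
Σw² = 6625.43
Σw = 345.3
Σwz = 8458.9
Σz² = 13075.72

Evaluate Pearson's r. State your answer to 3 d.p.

0.213

r = (nΣwz − ΣwΣz) / √[(nΣw² − (Σw)²)(nΣz² − (Σz)²)]
Numerator: 20×8458.9 − 345.3×476.8 = 4538.96
Denominator: √[(132508.6 − 119232.09)(261514.4 − 227338.24)] = √[13276.51 × 34176.16] = 21301.1767
r = 4538.96 / 21301.1767 ≈ 0.213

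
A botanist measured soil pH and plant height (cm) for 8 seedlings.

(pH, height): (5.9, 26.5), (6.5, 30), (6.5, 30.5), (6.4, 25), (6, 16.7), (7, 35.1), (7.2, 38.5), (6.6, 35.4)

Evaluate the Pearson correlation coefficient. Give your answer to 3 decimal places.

n = 8, Σx = 52.1, Σy = 237.7, Σx² = 340.67, Σy² = 7403.81, Σxy = 1566.34
nΣxy − ΣxΣy = 12530.72 − 12384.17 = 146.55
nΣx² − (Σx)² = 2725.36 − 2714.41 = 10.95; nΣy² − (Σy)² = 59230.48 − 56501.29 = 2729.19
r = 146.55 / √(10.95 × 2729.19) = 146.55 / 172.8717 ≈ 0.848

0.848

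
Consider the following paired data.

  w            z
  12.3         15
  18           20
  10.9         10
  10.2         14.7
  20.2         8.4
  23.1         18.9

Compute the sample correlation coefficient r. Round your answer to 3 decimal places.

n = 6, Σw = 94.7, Σz = 87, Σw² = 1639.79, Σz² = 1368.86, Σwz = 1409.71
nΣwz − ΣwΣz = 8458.26 − 8238.9 = 219.36
nΣw² − (Σw)² = 9838.74 − 8968.09 = 870.65; nΣz² − (Σz)² = 8213.16 − 7569 = 644.16
r = 219.36 / √(870.65 × 644.16) = 219.36 / 748.8911 ≈ 0.293

0.293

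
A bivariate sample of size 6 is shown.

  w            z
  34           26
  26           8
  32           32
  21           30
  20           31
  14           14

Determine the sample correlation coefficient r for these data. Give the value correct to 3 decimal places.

0.279

n = 6, Σw = 147, Σz = 141, Σw² = 3893, Σz² = 3821, Σwz = 3562
nΣwz − ΣwΣz = 21372 − 20727 = 645
nΣw² − (Σw)² = 23358 − 21609 = 1749; nΣz² − (Σz)² = 22926 − 19881 = 3045
r = 645 / √(1749 × 3045) = 645 / 2307.7489 ≈ 0.279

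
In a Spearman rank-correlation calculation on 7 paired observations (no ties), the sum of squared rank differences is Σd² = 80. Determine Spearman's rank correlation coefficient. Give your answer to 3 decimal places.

ρ = 1 − 6Σd² / [n(n²−1)] = 1 − 6×80 / (7×48)
  = 1 − 480/336 = 1 − 1.4286 ≈ -0.429

-0.429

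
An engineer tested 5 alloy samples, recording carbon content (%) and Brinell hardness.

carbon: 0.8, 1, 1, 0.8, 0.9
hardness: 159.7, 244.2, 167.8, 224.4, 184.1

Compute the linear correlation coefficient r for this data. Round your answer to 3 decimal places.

n = 5, Σx = 4.5, Σy = 980.2, Σx² = 4.09, Σy² = 197542.74, Σxy = 884.97
nΣxy − ΣxΣy = 4424.85 − 4410.9 = 13.95
nΣx² − (Σx)² = 20.45 − 20.25 = 0.2; nΣy² − (Σy)² = 987713.7 − 960792.04 = 26921.66
r = 13.95 / √(0.2 × 26921.66) = 13.95 / 73.3780 ≈ 0.190

0.190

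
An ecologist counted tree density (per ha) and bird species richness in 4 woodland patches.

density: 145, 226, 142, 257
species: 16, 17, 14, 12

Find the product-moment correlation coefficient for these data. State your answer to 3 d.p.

n = 4, Σx = 770, Σy = 59, Σx² = 158314, Σy² = 885, Σxy = 11234
nΣxy − ΣxΣy = 44936 − 45430 = -494
nΣx² − (Σx)² = 633256 − 592900 = 40356; nΣy² − (Σy)² = 3540 − 3481 = 59
r = -494 / √(40356 × 59) = -494 / 1543.0502 ≈ -0.320

-0.320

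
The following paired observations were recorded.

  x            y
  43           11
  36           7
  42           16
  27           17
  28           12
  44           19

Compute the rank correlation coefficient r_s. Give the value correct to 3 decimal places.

Rank x: 5, 3, 4, 1, 2, 6
Rank y: 2, 1, 4, 5, 3, 6
d = rank(x) − rank(y): 3, 2, 0, -4, -1, 0; Σd² = 30
ρ = 1 − 6Σd² / [n(n²−1)] = 1 − 6×30 / (6×35) = 1 − 180/210 ≈ 0.143

0.143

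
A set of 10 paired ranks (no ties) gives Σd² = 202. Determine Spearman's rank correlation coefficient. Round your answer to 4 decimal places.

ρ = 1 − 6Σd² / [n(n²−1)] = 1 − 6×202 / (10×99)
  = 1 − 1212/990 = 1 − 1.22424 ≈ -0.2242

-0.2242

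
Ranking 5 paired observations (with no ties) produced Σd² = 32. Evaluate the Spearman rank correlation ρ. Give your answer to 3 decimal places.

-0.600

ρ = 1 − 6Σd² / [n(n²−1)] = 1 − 6×32 / (5×24)
  = 1 − 192/120 = 1 − 1.6000 ≈ -0.600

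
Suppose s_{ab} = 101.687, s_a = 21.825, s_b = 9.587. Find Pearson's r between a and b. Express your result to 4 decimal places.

r = Cov(a,b) / (s_a · s_b) = 101.687 / (21.825 × 9.587)
  = 101.687 / 209.2363 ≈ 0.4860

0.4860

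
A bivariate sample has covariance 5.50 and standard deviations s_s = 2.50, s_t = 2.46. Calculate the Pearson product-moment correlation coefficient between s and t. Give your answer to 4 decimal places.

r = Cov(s,t) / (s_s · s_t) = 5.50 / (2.50 × 2.46)
  = 5.50 / 6.1500 ≈ 0.8943

0.8943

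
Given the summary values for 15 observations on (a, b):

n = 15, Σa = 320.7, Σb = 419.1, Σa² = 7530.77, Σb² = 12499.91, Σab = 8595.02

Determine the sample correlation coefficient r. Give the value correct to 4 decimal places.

r = (nΣab − ΣaΣb) / √[(nΣa² − (Σa)²)(nΣb² − (Σb)²)]
Numerator: 15×8595.02 − 320.7×419.1 = -5480.07
Denominator: √[(112961.55 − 102848.49)(187498.65 − 175644.81)] = √[10113.06 × 11853.84] = 10948.9084
r = -5480.07 / 10948.9084 ≈ -0.5005

-0.5005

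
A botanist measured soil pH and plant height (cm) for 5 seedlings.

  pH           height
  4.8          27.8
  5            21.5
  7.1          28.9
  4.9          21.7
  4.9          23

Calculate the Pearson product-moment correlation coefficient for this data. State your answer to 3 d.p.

n = 5, Σx = 26.7, Σy = 122.9, Σx² = 146.47, Σy² = 3070.19, Σxy = 665.16
nΣxy − ΣxΣy = 3325.8 − 3281.43 = 44.37
nΣx² − (Σx)² = 732.35 − 712.89 = 19.46; nΣy² − (Σy)² = 15350.95 − 15104.41 = 246.54
r = 44.37 / √(19.46 × 246.54) = 44.37 / 69.2652 ≈ 0.641

0.641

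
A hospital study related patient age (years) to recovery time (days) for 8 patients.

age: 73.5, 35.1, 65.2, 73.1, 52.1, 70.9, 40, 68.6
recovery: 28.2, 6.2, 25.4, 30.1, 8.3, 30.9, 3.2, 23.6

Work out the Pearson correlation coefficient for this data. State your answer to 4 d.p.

0.9568

n = 8, Σx = 478.5, Σy = 155.9, Σx² = 30276.09, Σy² = 3975.75, Σxy = 10516.91
nΣxy − ΣxΣy = 84135.28 − 74598.15 = 9537.13
nΣx² − (Σx)² = 242208.72 − 228962.25 = 13246.47; nΣy² − (Σy)² = 31806 − 24304.81 = 7501.19
r = 9537.13 / √(13246.47 × 7501.19) = 9537.13 / 9968.1637 ≈ 0.9568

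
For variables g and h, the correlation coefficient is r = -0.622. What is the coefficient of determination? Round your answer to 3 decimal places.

r² = (-0.622)² = 0.387

0.387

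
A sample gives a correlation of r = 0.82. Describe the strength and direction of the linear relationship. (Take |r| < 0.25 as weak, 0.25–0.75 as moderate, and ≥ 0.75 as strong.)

r = 0.82 > 0 so the relationship is positive.
|r| = 0.82, which falls in the strong range.

strong positive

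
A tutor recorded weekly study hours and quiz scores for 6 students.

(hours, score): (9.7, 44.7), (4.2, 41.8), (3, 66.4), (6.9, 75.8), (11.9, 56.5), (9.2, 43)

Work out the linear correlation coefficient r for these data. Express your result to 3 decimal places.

n = 6, Σx = 44.9, Σy = 328.2, Σx² = 394.59, Σy² = 18941.18, Σxy = 2399.32
nΣxy − ΣxΣy = 14395.92 − 14736.18 = -340.26
nΣx² − (Σx)² = 2367.54 − 2016.01 = 351.53; nΣy² − (Σy)² = 113647.08 − 107715.24 = 5931.84
r = -340.26 / √(351.53 × 5931.84) = -340.26 / 1444.0290 ≈ -0.236

-0.236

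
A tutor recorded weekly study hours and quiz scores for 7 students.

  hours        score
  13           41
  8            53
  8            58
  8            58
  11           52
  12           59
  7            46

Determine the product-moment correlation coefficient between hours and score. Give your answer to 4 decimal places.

-0.2657

n = 7, Σx = 67, Σy = 367, Σx² = 675, Σy² = 19519, Σxy = 3487
nΣxy − ΣxΣy = 24409 − 24589 = -180
nΣx² − (Σx)² = 4725 − 4489 = 236; nΣy² − (Σy)² = 136633 − 134689 = 1944
r = -180 / √(236 × 1944) = -180 / 677.3360 ≈ -0.2657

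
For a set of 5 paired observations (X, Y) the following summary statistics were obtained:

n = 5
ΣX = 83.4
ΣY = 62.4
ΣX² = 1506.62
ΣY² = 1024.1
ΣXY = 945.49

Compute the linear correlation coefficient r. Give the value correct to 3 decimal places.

r = (nΣXY − ΣXΣY) / √[(nΣX² − (ΣX)²)(nΣY² − (ΣY)²)]
Numerator: 5×945.49 − 83.4×62.4 = -476.71
Denominator: √[(7533.1 − 6955.56)(5120.5 − 3893.76)] = √[577.54 × 1226.74] = 841.7193
r = -476.71 / 841.7193 ≈ -0.566

-0.566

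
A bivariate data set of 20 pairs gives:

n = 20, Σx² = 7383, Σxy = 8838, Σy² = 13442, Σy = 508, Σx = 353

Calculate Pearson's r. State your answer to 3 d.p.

r = (nΣxy − ΣxΣy) / √[(nΣx² − (Σx)²)(nΣy² − (Σy)²)]
Numerator: 20×8838 − 353×508 = -2564
Denominator: √[(147660 − 124609)(268840 − 258064)] = √[23051 × 10776] = 15760.6337
r = -2564 / 15760.6337 ≈ -0.163

-0.163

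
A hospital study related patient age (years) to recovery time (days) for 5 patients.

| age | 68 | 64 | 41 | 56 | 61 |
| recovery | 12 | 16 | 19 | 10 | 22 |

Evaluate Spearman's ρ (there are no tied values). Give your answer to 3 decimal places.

Rank age: 5, 4, 1, 2, 3
Rank recovery: 2, 3, 4, 1, 5
d = rank(age) − rank(recovery): 3, 1, -3, 1, -2; Σd² = 24
ρ = 1 − 6Σd² / [n(n²−1)] = 1 − 6×24 / (5×24) = 1 − 144/120 ≈ -0.200

-0.200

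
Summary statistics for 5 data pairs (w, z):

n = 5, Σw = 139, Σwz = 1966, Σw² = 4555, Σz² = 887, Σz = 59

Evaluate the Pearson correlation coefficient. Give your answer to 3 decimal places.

r = (nΣwz − ΣwΣz) / √[(nΣw² − (Σw)²)(nΣz² − (Σz)²)]
Numerator: 5×1966 − 139×59 = 1629
Denominator: √[(22775 − 19321)(4435 − 3481)] = √[3454 × 954] = 1815.2454
r = 1629 / 1815.2454 ≈ 0.897

0.897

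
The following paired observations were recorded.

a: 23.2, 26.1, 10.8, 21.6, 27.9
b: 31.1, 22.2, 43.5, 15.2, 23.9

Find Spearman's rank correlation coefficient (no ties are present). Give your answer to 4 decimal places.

-0.3000

Rank a: 3, 4, 1, 2, 5
Rank b: 4, 2, 5, 1, 3
d = rank(a) − rank(b): -1, 2, -4, 1, 2; Σd² = 26
ρ = 1 − 6Σd² / [n(n²−1)] = 1 − 6×26 / (5×24) = 1 − 156/120 ≈ -0.3000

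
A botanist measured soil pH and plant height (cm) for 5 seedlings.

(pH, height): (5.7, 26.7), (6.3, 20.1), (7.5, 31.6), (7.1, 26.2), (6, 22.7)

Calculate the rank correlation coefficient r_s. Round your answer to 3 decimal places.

0.300

Rank pH: 1, 3, 5, 4, 2
Rank height: 4, 1, 5, 3, 2
d = rank(pH) − rank(height): -3, 2, 0, 1, 0; Σd² = 14
ρ = 1 − 6Σd² / [n(n²−1)] = 1 − 6×14 / (5×24) = 1 − 84/120 ≈ 0.300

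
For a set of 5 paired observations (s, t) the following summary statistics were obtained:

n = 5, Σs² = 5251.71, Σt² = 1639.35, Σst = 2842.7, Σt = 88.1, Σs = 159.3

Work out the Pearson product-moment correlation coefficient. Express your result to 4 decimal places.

r = (nΣst − ΣsΣt) / √[(nΣs² − (Σs)²)(nΣt² − (Σt)²)]
Numerator: 5×2842.7 − 159.3×88.1 = 179.17
Denominator: √[(26258.55 − 25376.49)(8196.75 − 7761.61)] = √[882.06 × 435.14] = 619.5317
r = 179.17 / 619.5317 ≈ 0.2892

0.2892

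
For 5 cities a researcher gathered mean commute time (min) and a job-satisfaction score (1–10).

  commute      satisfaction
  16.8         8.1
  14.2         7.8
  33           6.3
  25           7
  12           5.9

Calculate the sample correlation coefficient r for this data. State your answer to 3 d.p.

-0.259

n = 5, Σx = 101, Σy = 35.1, Σx² = 2341.88, Σy² = 249.95, Σxy = 700.54
nΣxy − ΣxΣy = 3502.7 − 3545.1 = -42.4
nΣx² − (Σx)² = 11709.4 − 10201 = 1508.4; nΣy² − (Σy)² = 1249.75 − 1232.01 = 17.74
r = -42.4 / √(1508.4 × 17.74) = -42.4 / 163.5818 ≈ -0.259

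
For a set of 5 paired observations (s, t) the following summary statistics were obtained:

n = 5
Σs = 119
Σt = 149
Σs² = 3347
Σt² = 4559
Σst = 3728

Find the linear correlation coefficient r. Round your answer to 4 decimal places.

r = (nΣst − ΣsΣt) / √[(nΣs² − (Σs)²)(nΣt² − (Σt)²)]
Numerator: 5×3728 − 119×149 = 909
Denominator: √[(16735 − 14161)(22795 − 22201)] = √[2574 × 594] = 1236.5096
r = 909 / 1236.5096 ≈ 0.7351

0.7351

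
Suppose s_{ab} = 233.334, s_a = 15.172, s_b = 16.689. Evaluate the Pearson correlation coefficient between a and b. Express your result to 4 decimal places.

r = Cov(a,b) / (s_a · s_b) = 233.334 / (15.172 × 16.689)
  = 233.334 / 253.2055 ≈ 0.9215

0.9215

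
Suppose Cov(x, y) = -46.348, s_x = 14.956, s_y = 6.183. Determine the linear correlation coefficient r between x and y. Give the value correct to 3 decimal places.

r = Cov(x,y) / (s_x · s_y) = -46.348 / (14.956 × 6.183)
  = -46.348 / 92.4729 ≈ -0.501

-0.501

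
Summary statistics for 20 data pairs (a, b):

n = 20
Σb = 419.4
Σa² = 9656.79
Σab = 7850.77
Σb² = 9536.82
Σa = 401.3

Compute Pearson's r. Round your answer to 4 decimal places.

-0.5173

r = (nΣab − ΣaΣb) / √[(nΣa² − (Σa)²)(nΣb² − (Σb)²)]
Numerator: 20×7850.77 − 401.3×419.4 = -11289.82
Denominator: √[(193135.8 − 161041.69)(190736.4 − 175896.36)] = √[32094.11 × 14840.04] = 21823.7915
r = -11289.82 / 21823.7915 ≈ -0.5173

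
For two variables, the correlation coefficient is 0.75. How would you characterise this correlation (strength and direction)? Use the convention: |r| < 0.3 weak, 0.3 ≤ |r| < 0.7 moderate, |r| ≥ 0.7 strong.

r = 0.75 > 0 so the relationship is positive.
|r| = 0.75, which falls in the strong range.

strong positive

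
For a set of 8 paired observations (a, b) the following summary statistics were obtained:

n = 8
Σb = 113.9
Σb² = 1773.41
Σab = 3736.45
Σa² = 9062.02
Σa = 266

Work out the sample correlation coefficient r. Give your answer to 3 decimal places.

r = (nΣab − ΣaΣb) / √[(nΣa² − (Σa)²)(nΣb² − (Σb)²)]
Numerator: 8×3736.45 − 266×113.9 = -405.8
Denominator: √[(72496.16 − 70756)(14187.28 − 12973.21)] = √[1740.16 × 1214.07] = 1453.5047
r = -405.8 / 1453.5047 ≈ -0.279

-0.279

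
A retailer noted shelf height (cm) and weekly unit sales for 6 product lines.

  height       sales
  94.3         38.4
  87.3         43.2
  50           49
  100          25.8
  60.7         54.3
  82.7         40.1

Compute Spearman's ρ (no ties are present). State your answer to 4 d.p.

Rank height: 5, 4, 1, 6, 2, 3
Rank sales: 2, 4, 5, 1, 6, 3
d = rank(height) − rank(sales): 3, 0, -4, 5, -4, 0; Σd² = 66
ρ = 1 − 6Σd² / [n(n²−1)] = 1 − 6×66 / (6×35) = 1 − 396/210 ≈ -0.8857

-0.8857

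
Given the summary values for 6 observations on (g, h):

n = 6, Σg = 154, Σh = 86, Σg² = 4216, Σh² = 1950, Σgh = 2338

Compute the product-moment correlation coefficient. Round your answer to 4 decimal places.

r = (nΣgh − ΣgΣh) / √[(nΣg² − (Σg)²)(nΣh² − (Σh)²)]
Numerator: 6×2338 − 154×86 = 784
Denominator: √[(25296 − 23716)(11700 − 7396)] = √[1580 × 4304] = 2607.7423
r = 784 / 2607.7423 ≈ 0.3006

0.3006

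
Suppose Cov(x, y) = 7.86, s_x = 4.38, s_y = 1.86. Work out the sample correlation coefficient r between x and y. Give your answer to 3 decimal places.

0.965

r = Cov(x,y) / (s_x · s_y) = 7.86 / (4.38 × 1.86)
  = 7.86 / 8.1468 ≈ 0.965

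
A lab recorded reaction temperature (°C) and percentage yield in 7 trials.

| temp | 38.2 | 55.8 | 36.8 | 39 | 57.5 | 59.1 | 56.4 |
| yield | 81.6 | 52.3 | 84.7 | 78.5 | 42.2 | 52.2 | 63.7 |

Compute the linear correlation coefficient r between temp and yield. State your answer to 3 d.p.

-0.935

n = 7, Σx = 342.8, Σy = 455.2, Σx² = 17428.14, Σy² = 31293.56, Σxy = 21318.12
nΣxy − ΣxΣy = 149226.84 − 156042.56 = -6815.72
nΣx² − (Σx)² = 121996.98 − 117511.84 = 4485.14; nΣy² − (Σy)² = 219054.92 − 207207.04 = 11847.88
r = -6815.72 / √(4485.14 × 11847.88) = -6815.72 / 7289.6777 ≈ -0.935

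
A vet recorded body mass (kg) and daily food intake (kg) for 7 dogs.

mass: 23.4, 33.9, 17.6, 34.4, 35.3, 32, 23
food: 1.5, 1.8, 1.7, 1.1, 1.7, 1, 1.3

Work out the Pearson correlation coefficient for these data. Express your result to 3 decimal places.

-0.165

n = 7, Σx = 199.6, Σy = 10.1, Σx² = 5988.98, Σy² = 15.17, Σxy = 285.79
nΣxy − ΣxΣy = 2000.53 − 2015.96 = -15.43
nΣx² − (Σx)² = 41922.86 − 39840.16 = 2082.7; nΣy² − (Σy)² = 106.19 − 102.01 = 4.18
r = -15.43 / √(2082.7 × 4.18) = -15.43 / 93.3043 ≈ -0.165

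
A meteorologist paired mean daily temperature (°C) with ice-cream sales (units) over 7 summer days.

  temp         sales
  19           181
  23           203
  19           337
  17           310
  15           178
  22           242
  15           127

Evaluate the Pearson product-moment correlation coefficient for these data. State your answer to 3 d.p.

n = 7, Σx = 130, Σy = 1578, Σx² = 2474, Σy² = 390016, Σxy = 29680
nΣxy − ΣxΣy = 207760 − 205140 = 2620
nΣx² − (Σx)² = 17318 − 16900 = 418; nΣy² − (Σy)² = 2730112 − 2490084 = 240028
r = 2620 / √(418 × 240028) = 2620 / 10016.5715 ≈ 0.262

0.262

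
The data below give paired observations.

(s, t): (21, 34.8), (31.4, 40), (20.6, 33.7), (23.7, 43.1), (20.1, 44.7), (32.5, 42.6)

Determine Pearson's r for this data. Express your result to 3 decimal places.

n = 6, Σs = 149.3, Σt = 238.9, Σs² = 3873.27, Σt² = 9617.19, Σst = 5985.46
nΣst − ΣsΣt = 35912.76 − 35667.77 = 244.99
nΣs² − (Σs)² = 23239.62 − 22290.49 = 949.13; nΣt² − (Σt)² = 57703.14 − 57073.21 = 629.93
r = 244.99 / √(949.13 × 629.93) = 244.99 / 773.2305 ≈ 0.317

0.317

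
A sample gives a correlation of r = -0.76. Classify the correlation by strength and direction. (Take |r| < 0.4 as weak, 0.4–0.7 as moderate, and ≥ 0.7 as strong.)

strong negative

r = -0.76 < 0 so the relationship is negative.
|r| = 0.76, which falls in the strong range.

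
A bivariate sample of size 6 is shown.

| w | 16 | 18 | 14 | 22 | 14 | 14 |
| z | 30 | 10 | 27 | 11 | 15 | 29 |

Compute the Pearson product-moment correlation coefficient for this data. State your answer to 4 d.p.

n = 6, Σw = 98, Σz = 122, Σw² = 1652, Σz² = 2916, Σwz = 1896
nΣwz − ΣwΣz = 11376 − 11956 = -580
nΣw² − (Σw)² = 9912 − 9604 = 308; nΣz² − (Σz)² = 17496 − 14884 = 2612
r = -580 / √(308 × 2612) = -580 / 896.9370 ≈ -0.6466

-0.6466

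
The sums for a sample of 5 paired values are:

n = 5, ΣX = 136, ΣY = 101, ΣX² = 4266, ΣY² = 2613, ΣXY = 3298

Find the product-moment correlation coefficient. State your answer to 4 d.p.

0.9667

r = (nΣXY − ΣXΣY) / √[(nΣX² − (ΣX)²)(nΣY² − (ΣY)²)]
Numerator: 5×3298 − 136×101 = 2754
Denominator: √[(21330 − 18496)(13065 − 10201)] = √[2834 × 2864] = 2848.9605
r = 2754 / 2848.9605 ≈ 0.9667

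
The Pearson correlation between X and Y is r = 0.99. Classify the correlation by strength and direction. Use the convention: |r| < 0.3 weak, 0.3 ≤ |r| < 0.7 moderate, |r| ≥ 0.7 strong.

r = 0.99 > 0 so the relationship is positive.
|r| = 0.99, which falls in the strong range.

strong positive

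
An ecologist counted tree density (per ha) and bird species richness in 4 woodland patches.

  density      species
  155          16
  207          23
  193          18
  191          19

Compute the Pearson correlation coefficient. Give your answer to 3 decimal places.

0.868

n = 4, Σx = 746, Σy = 76, Σx² = 140604, Σy² = 1470, Σxy = 14344
nΣxy − ΣxΣy = 57376 − 56696 = 680
nΣx² − (Σx)² = 562416 − 556516 = 5900; nΣy² − (Σy)² = 5880 − 5776 = 104
r = 680 / √(5900 × 104) = 680 / 783.3262 ≈ 0.868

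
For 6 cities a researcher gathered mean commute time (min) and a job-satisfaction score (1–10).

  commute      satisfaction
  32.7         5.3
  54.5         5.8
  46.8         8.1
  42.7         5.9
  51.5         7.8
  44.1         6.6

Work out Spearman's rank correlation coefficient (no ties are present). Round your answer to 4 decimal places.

Rank commute: 1, 6, 4, 2, 5, 3
Rank satisfaction: 1, 2, 6, 3, 5, 4
d = rank(commute) − rank(satisfaction): 0, 4, -2, -1, 0, -1; Σd² = 22
ρ = 1 − 6Σd² / [n(n²−1)] = 1 − 6×22 / (6×35) = 1 − 132/210 ≈ 0.3714

0.3714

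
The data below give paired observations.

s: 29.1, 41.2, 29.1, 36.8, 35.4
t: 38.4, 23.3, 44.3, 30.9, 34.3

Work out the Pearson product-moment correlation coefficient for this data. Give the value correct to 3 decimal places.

-0.956

n = 5, Σs = 171.6, Σt = 171.2, Σs² = 5998.46, Σt² = 6111.24, Σst = 5717.87
nΣst − ΣsΣt = 28589.35 − 29377.92 = -788.57
nΣs² − (Σs)² = 29992.3 − 29446.56 = 545.74; nΣt² − (Σt)² = 30556.2 − 29309.44 = 1246.76
r = -788.57 / √(545.74 × 1246.76) = -788.57 / 824.8677 ≈ -0.956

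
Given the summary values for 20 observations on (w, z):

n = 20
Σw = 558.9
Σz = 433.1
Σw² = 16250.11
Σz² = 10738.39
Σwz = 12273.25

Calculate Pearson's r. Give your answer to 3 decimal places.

0.184

r = (nΣwz − ΣwΣz) / √[(nΣw² − (Σw)²)(nΣz² − (Σz)²)]
Numerator: 20×12273.25 − 558.9×433.1 = 3405.41
Denominator: √[(325002.2 − 312369.21)(214767.8 − 187575.61)] = √[12632.99 × 27192.19] = 18534.2565
r = 3405.41 / 18534.2565 ≈ 0.184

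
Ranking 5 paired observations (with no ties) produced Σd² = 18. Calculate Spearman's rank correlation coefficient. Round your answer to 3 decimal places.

ρ = 1 − 6Σd² / [n(n²−1)] = 1 − 6×18 / (5×24)
  = 1 − 108/120 = 1 − 0.9000 ≈ 0.100

0.100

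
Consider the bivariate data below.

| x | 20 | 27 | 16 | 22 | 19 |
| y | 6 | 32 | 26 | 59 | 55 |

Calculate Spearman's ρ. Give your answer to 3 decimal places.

Rank x: 3, 5, 1, 4, 2
Rank y: 1, 3, 2, 5, 4
d = rank(x) − rank(y): 2, 2, -1, -1, -2; Σd² = 14
ρ = 1 − 6Σd² / [n(n²−1)] = 1 − 6×14 / (5×24) = 1 − 84/120 ≈ 0.300

0.300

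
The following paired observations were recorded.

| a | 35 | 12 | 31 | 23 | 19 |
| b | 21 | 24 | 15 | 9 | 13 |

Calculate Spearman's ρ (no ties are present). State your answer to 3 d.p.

Rank a: 5, 1, 4, 3, 2
Rank b: 4, 5, 3, 1, 2
d = rank(a) − rank(b): 1, -4, 1, 2, 0; Σd² = 22
ρ = 1 − 6Σd² / [n(n²−1)] = 1 − 6×22 / (5×24) = 1 − 132/120 ≈ -0.100

-0.100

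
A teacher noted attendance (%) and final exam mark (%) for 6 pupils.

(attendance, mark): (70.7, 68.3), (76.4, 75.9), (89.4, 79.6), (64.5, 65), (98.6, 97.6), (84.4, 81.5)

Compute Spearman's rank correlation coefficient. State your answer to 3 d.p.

0.943

Rank attendance: 2, 3, 5, 1, 6, 4
Rank mark: 2, 3, 4, 1, 6, 5
d = rank(attendance) − rank(mark): 0, 0, 1, 0, 0, -1; Σd² = 2
ρ = 1 − 6Σd² / [n(n²−1)] = 1 − 6×2 / (6×35) = 1 − 12/210 ≈ 0.943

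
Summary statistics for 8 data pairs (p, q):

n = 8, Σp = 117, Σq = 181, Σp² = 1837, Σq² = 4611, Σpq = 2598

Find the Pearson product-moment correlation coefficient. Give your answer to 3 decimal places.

r = (nΣpq − ΣpΣq) / √[(nΣp² − (Σp)²)(nΣq² − (Σq)²)]
Numerator: 8×2598 − 117×181 = -393
Denominator: √[(14696 − 13689)(36888 − 32761)] = √[1007 × 4127] = 2038.5998
r = -393 / 2038.5998 ≈ -0.193

-0.193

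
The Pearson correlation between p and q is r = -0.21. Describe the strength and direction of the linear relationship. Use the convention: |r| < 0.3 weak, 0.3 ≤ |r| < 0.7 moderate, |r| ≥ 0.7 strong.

r = -0.21 < 0 so the relationship is negative.
|r| = 0.21, which falls in the weak range.

weak negative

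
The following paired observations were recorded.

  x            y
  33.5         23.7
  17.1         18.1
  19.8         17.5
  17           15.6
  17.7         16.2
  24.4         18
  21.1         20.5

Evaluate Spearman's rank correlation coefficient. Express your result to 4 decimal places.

Rank x: 7, 2, 4, 1, 3, 6, 5
Rank y: 7, 5, 3, 1, 2, 4, 6
d = rank(x) − rank(y): 0, -3, 1, 0, 1, 2, -1; Σd² = 16
ρ = 1 − 6Σd² / [n(n²−1)] = 1 − 6×16 / (7×48) = 1 − 96/336 ≈ 0.7143

0.7143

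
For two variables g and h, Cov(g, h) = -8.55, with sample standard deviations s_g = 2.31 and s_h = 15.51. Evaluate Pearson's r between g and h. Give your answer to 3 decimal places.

-0.239

r = Cov(g,h) / (s_g · s_h) = -8.55 / (2.31 × 15.51)
  = -8.55 / 35.8281 ≈ -0.239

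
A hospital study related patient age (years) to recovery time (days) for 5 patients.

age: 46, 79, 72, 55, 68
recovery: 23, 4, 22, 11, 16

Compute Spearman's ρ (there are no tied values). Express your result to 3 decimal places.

-0.600

Rank age: 1, 5, 4, 2, 3
Rank recovery: 5, 1, 4, 2, 3
d = rank(age) − rank(recovery): -4, 4, 0, 0, 0; Σd² = 32
ρ = 1 − 6Σd² / [n(n²−1)] = 1 − 6×32 / (5×24) = 1 − 192/120 ≈ -0.600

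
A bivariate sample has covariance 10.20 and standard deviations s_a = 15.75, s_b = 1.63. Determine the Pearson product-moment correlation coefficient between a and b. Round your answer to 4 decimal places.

r = Cov(a,b) / (s_a · s_b) = 10.20 / (15.75 × 1.63)
  = 10.20 / 25.6725 ≈ 0.3973

0.3973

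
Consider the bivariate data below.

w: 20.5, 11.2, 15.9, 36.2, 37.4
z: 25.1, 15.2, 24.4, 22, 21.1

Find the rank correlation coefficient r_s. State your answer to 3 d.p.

Rank w: 3, 1, 2, 4, 5
Rank z: 5, 1, 4, 3, 2
d = rank(w) − rank(z): -2, 0, -2, 1, 3; Σd² = 18
ρ = 1 − 6Σd² / [n(n²−1)] = 1 − 6×18 / (5×24) = 1 − 108/120 ≈ 0.100

0.100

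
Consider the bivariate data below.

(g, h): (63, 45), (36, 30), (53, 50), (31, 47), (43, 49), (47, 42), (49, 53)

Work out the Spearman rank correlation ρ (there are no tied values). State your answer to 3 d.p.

0.321

Rank g: 7, 2, 6, 1, 3, 4, 5
Rank h: 3, 1, 6, 4, 5, 2, 7
d = rank(g) − rank(h): 4, 1, 0, -3, -2, 2, -2; Σd² = 38
ρ = 1 − 6Σd² / [n(n²−1)] = 1 − 6×38 / (7×48) = 1 − 228/336 ≈ 0.321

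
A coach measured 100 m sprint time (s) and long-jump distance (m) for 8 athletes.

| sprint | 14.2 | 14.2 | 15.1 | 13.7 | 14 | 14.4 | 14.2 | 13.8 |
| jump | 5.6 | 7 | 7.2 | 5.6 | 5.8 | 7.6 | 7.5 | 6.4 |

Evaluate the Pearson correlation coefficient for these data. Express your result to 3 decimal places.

n = 8, Σx = 113.6, Σy = 52.7, Σx² = 1614.42, Σy² = 352.17, Σxy = 749.82
nΣxy − ΣxΣy = 5998.56 − 5986.72 = 11.84
nΣx² − (Σx)² = 12915.36 − 12904.96 = 10.4; nΣy² − (Σy)² = 2817.36 − 2777.29 = 40.07
r = 11.84 / √(10.4 × 40.07) = 11.84 / 20.4139 ≈ 0.580

0.580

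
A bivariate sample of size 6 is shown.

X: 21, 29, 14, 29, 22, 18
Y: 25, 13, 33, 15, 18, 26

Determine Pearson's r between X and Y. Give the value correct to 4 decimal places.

-0.9580

n = 6, ΣX = 133, ΣY = 130, ΣX² = 3127, ΣY² = 3108, ΣXY = 2663
nΣXY − ΣXΣY = 15978 − 17290 = -1312
nΣX² − (ΣX)² = 18762 − 17689 = 1073; nΣY² − (ΣY)² = 18648 − 16900 = 1748
r = -1312 / √(1073 × 1748) = -1312 / 1369.5269 ≈ -0.9580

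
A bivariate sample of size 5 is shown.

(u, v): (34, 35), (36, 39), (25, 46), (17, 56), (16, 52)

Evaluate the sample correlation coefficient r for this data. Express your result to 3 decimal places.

-0.951

n = 5, Σu = 128, Σv = 228, Σu² = 3622, Σv² = 10702, Σuv = 5528
nΣuv − ΣuΣv = 27640 − 29184 = -1544
nΣu² − (Σu)² = 18110 − 16384 = 1726; nΣv² − (Σv)² = 53510 − 51984 = 1526
r = -1544 / √(1726 × 1526) = -1544 / 1622.9221 ≈ -0.951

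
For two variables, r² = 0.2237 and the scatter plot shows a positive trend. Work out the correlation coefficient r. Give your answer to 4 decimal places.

|r| = √0.2237 = 0.4730
The association is positive, so r = 0.4730.

0.4730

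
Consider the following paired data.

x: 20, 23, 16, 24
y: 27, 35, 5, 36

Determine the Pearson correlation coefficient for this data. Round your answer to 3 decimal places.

0.977

n = 4, Σx = 83, Σy = 103, Σx² = 1761, Σy² = 3275, Σxy = 2289
nΣxy − ΣxΣy = 9156 − 8549 = 607
nΣx² − (Σx)² = 7044 − 6889 = 155; nΣy² − (Σy)² = 13100 − 10609 = 2491
r = 607 / √(155 × 2491) = 607 / 621.3735 ≈ 0.977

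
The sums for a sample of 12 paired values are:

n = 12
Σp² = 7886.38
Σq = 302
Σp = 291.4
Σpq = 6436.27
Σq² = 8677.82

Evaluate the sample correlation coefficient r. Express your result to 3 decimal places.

r = (nΣpq − ΣpΣq) / √[(nΣp² − (Σp)²)(nΣq² − (Σq)²)]
Numerator: 12×6436.27 − 291.4×302 = -10767.56
Denominator: √[(94636.56 − 84913.96)(104133.84 − 91204)] = √[9722.6 × 12929.84] = 11212.1212
r = -10767.56 / 11212.1212 ≈ -0.960

-0.960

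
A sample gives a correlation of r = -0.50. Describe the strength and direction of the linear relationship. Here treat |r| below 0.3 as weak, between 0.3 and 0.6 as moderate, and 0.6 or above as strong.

r = -0.50 < 0 so the relationship is negative.
|r| = 0.50, which falls in the moderate range.

moderate negative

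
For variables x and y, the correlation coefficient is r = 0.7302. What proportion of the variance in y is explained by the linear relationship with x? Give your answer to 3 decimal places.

r² = (0.7302)² = 0.533

0.533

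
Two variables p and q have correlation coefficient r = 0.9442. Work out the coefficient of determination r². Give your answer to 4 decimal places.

r² = (0.9442)² = 0.8915

0.8915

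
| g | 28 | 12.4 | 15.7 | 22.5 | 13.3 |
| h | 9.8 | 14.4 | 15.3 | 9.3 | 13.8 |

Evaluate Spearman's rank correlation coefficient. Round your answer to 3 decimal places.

Rank g: 5, 1, 3, 4, 2
Rank h: 2, 4, 5, 1, 3
d = rank(g) − rank(h): 3, -3, -2, 3, -1; Σd² = 32
ρ = 1 − 6Σd² / [n(n²−1)] = 1 − 6×32 / (5×24) = 1 − 192/120 ≈ -0.600

-0.600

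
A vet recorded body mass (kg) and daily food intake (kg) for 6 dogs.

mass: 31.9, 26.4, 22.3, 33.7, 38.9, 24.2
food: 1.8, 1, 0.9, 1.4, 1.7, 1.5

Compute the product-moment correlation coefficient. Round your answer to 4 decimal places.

n = 6, Σx = 177.4, Σy = 8.3, Σx² = 5446.4, Σy² = 12.15, Σxy = 253.5
nΣxy − ΣxΣy = 1521 − 1472.42 = 48.58
nΣx² − (Σx)² = 32678.4 − 31470.76 = 1207.64; nΣy² − (Σy)² = 72.9 − 68.89 = 4.01
r = 48.58 / √(1207.64 × 4.01) = 48.58 / 69.5891 ≈ 0.6981

0.6981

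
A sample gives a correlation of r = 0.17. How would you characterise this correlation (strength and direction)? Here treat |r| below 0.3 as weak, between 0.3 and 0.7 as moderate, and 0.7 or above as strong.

weak positive

r = 0.17 > 0 so the relationship is positive.
|r| = 0.17, which falls in the weak range.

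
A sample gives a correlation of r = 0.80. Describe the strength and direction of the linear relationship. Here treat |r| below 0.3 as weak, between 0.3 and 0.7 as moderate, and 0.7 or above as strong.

strong positive

r = 0.80 > 0 so the relationship is positive.
|r| = 0.80, which falls in the strong range.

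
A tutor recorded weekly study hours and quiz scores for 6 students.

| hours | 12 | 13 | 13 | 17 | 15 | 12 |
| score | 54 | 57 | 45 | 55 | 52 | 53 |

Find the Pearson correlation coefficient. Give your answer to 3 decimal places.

n = 6, Σx = 82, Σy = 316, Σx² = 1140, Σy² = 16728, Σxy = 4325
nΣxy − ΣxΣy = 25950 − 25912 = 38
nΣx² − (Σx)² = 6840 − 6724 = 116; nΣy² − (Σy)² = 100368 − 99856 = 512
r = 38 / √(116 × 512) = 38 / 243.7047 ≈ 0.156

0.156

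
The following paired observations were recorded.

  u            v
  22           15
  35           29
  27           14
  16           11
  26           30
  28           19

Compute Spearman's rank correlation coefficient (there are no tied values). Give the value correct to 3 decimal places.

Rank u: 2, 6, 4, 1, 3, 5
Rank v: 3, 5, 2, 1, 6, 4
d = rank(u) − rank(v): -1, 1, 2, 0, -3, 1; Σd² = 16
ρ = 1 − 6Σd² / [n(n²−1)] = 1 − 6×16 / (6×35) = 1 − 96/210 ≈ 0.543

0.543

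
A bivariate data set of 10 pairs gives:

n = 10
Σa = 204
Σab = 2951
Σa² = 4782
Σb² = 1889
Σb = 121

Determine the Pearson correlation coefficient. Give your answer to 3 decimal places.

r = (nΣab − ΣaΣb) / √[(nΣa² − (Σa)²)(nΣb² − (Σb)²)]
Numerator: 10×2951 − 204×121 = 4826
Denominator: √[(47820 − 41616)(18890 − 14641)] = √[6204 × 4249] = 5134.2766
r = 4826 / 5134.2766 ≈ 0.940

0.940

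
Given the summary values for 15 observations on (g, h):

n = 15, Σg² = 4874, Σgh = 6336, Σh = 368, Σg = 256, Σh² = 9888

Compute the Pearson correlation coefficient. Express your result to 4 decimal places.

r = (nΣgh − ΣgΣh) / √[(nΣg² − (Σg)²)(nΣh² − (Σh)²)]
Numerator: 15×6336 − 256×368 = 832
Denominator: √[(73110 − 65536)(148320 − 135424)] = √[7574 × 12896] = 9883.0311
r = 832 / 9883.0311 ≈ 0.0842

0.0842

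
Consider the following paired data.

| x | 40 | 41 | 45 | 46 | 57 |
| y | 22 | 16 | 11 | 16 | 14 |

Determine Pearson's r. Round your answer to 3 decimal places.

n = 5, Σx = 229, Σy = 79, Σx² = 10671, Σy² = 1313, Σxy = 3565
nΣxy − ΣxΣy = 17825 − 18091 = -266
nΣx² − (Σx)² = 53355 − 52441 = 914; nΣy² − (Σy)² = 6565 − 6241 = 324
r = -266 / √(914 × 324) = -266 / 544.1838 ≈ -0.489

-0.489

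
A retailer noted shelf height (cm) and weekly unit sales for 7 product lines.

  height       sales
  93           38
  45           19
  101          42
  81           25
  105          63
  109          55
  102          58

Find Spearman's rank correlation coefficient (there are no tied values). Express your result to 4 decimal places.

Rank height: 3, 1, 4, 2, 6, 7, 5
Rank sales: 3, 1, 4, 2, 7, 5, 6
d = rank(height) − rank(sales): 0, 0, 0, 0, -1, 2, -1; Σd² = 6
ρ = 1 − 6Σd² / [n(n²−1)] = 1 − 6×6 / (7×48) = 1 − 36/336 ≈ 0.8929

0.8929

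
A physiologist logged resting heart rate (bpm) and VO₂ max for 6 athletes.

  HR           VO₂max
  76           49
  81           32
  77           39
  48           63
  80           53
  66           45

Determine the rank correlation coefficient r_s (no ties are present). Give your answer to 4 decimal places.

Rank HR: 3, 6, 4, 1, 5, 2
Rank VO₂max: 4, 1, 2, 6, 5, 3
d = rank(HR) − rank(VO₂max): -1, 5, 2, -5, 0, -1; Σd² = 56
ρ = 1 − 6Σd² / [n(n²−1)] = 1 − 6×56 / (6×35) = 1 − 336/210 ≈ -0.6000

-0.6000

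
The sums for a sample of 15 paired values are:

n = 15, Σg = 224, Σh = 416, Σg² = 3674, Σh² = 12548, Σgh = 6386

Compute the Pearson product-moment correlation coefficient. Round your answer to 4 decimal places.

0.3013

r = (nΣgh − ΣgΣh) / √[(nΣg² − (Σg)²)(nΣh² − (Σh)²)]
Numerator: 15×6386 − 224×416 = 2606
Denominator: √[(55110 − 50176)(188220 − 173056)] = √[4934 × 15164] = 8649.8079
r = 2606 / 8649.8079 ≈ 0.3013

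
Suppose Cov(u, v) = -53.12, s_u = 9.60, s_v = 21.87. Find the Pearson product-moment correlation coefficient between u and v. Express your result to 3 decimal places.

r = Cov(u,v) / (s_u · s_v) = -53.12 / (9.60 × 21.87)
  = -53.12 / 209.9520 ≈ -0.253

-0.253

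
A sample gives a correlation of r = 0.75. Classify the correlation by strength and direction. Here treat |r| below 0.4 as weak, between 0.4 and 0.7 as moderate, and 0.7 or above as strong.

r = 0.75 > 0 so the relationship is positive.
|r| = 0.75, which falls in the strong range.

strong positive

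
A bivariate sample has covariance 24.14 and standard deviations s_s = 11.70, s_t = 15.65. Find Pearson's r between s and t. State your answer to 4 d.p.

r = Cov(s,t) / (s_s · s_t) = 24.14 / (11.70 × 15.65)
  = 24.14 / 183.1050 ≈ 0.1318

0.1318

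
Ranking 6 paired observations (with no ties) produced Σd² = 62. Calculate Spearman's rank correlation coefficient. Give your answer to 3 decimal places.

-0.771

ρ = 1 − 6Σd² / [n(n²−1)] = 1 − 6×62 / (6×35)
  = 1 − 372/210 = 1 − 1.7714 ≈ -0.771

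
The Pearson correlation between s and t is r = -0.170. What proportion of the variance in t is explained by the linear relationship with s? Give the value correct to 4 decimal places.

0.0289

r² = (-0.170)² = 0.0289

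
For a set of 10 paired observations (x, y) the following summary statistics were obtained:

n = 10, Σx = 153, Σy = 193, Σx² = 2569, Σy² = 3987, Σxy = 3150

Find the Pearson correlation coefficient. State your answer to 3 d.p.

r = (nΣxy − ΣxΣy) / √[(nΣx² − (Σx)²)(nΣy² − (Σy)²)]
Numerator: 10×3150 − 153×193 = 1971
Denominator: √[(25690 − 23409)(39870 − 37249)] = √[2281 × 2621] = 2445.0973
r = 1971 / 2445.0973 ≈ 0.806

0.806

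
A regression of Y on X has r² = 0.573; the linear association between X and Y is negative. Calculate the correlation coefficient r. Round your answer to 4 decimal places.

-0.7570

|r| = √0.573 = 0.7570
The association is negative, so r = −0.7570.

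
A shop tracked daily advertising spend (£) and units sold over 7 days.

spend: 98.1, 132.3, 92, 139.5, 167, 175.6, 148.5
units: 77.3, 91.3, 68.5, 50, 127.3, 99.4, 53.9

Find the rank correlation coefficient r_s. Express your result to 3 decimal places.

0.429

Rank spend: 2, 3, 1, 4, 6, 7, 5
Rank units: 4, 5, 3, 1, 7, 6, 2
d = rank(spend) − rank(units): -2, -2, -2, 3, -1, 1, 3; Σd² = 32
ρ = 1 − 6Σd² / [n(n²−1)] = 1 − 6×32 / (7×48) = 1 − 192/336 ≈ 0.429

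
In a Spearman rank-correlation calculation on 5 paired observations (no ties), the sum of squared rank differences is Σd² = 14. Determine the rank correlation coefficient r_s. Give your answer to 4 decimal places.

ρ = 1 − 6Σd² / [n(n²−1)] = 1 − 6×14 / (5×24)
  = 1 − 84/120 = 1 − 0.70000 ≈ 0.3000

0.3000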